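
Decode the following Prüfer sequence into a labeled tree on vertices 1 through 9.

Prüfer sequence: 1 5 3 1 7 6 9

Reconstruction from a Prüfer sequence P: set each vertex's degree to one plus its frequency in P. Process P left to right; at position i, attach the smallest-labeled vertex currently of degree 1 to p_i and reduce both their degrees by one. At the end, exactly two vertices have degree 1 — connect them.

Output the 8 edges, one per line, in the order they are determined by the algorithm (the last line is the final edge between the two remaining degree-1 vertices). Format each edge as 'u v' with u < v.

Answer: 1 2
4 5
3 5
1 3
1 7
6 7
6 9
8 9

Derivation:
Initial degrees: {1:3, 2:1, 3:2, 4:1, 5:2, 6:2, 7:2, 8:1, 9:2}
Step 1: smallest deg-1 vertex = 2, p_1 = 1. Add edge {1,2}. Now deg[2]=0, deg[1]=2.
Step 2: smallest deg-1 vertex = 4, p_2 = 5. Add edge {4,5}. Now deg[4]=0, deg[5]=1.
Step 3: smallest deg-1 vertex = 5, p_3 = 3. Add edge {3,5}. Now deg[5]=0, deg[3]=1.
Step 4: smallest deg-1 vertex = 3, p_4 = 1. Add edge {1,3}. Now deg[3]=0, deg[1]=1.
Step 5: smallest deg-1 vertex = 1, p_5 = 7. Add edge {1,7}. Now deg[1]=0, deg[7]=1.
Step 6: smallest deg-1 vertex = 7, p_6 = 6. Add edge {6,7}. Now deg[7]=0, deg[6]=1.
Step 7: smallest deg-1 vertex = 6, p_7 = 9. Add edge {6,9}. Now deg[6]=0, deg[9]=1.
Final: two remaining deg-1 vertices are 8, 9. Add edge {8,9}.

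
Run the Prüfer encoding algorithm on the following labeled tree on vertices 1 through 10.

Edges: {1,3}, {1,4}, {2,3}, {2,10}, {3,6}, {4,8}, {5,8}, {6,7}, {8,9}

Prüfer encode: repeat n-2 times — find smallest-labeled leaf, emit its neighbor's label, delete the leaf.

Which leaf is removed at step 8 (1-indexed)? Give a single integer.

Step 1: current leaves = {5,7,9,10}. Remove leaf 5 (neighbor: 8).
Step 2: current leaves = {7,9,10}. Remove leaf 7 (neighbor: 6).
Step 3: current leaves = {6,9,10}. Remove leaf 6 (neighbor: 3).
Step 4: current leaves = {9,10}. Remove leaf 9 (neighbor: 8).
Step 5: current leaves = {8,10}. Remove leaf 8 (neighbor: 4).
Step 6: current leaves = {4,10}. Remove leaf 4 (neighbor: 1).
Step 7: current leaves = {1,10}. Remove leaf 1 (neighbor: 3).
Step 8: current leaves = {3,10}. Remove leaf 3 (neighbor: 2).

Answer: 3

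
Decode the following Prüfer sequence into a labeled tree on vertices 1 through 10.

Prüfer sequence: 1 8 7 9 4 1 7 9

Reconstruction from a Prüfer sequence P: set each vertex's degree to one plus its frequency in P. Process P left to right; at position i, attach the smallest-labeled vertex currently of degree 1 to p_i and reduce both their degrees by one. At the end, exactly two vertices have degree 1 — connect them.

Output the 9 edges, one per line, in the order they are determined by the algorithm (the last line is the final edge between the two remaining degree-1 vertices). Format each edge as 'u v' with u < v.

Initial degrees: {1:3, 2:1, 3:1, 4:2, 5:1, 6:1, 7:3, 8:2, 9:3, 10:1}
Step 1: smallest deg-1 vertex = 2, p_1 = 1. Add edge {1,2}. Now deg[2]=0, deg[1]=2.
Step 2: smallest deg-1 vertex = 3, p_2 = 8. Add edge {3,8}. Now deg[3]=0, deg[8]=1.
Step 3: smallest deg-1 vertex = 5, p_3 = 7. Add edge {5,7}. Now deg[5]=0, deg[7]=2.
Step 4: smallest deg-1 vertex = 6, p_4 = 9. Add edge {6,9}. Now deg[6]=0, deg[9]=2.
Step 5: smallest deg-1 vertex = 8, p_5 = 4. Add edge {4,8}. Now deg[8]=0, deg[4]=1.
Step 6: smallest deg-1 vertex = 4, p_6 = 1. Add edge {1,4}. Now deg[4]=0, deg[1]=1.
Step 7: smallest deg-1 vertex = 1, p_7 = 7. Add edge {1,7}. Now deg[1]=0, deg[7]=1.
Step 8: smallest deg-1 vertex = 7, p_8 = 9. Add edge {7,9}. Now deg[7]=0, deg[9]=1.
Final: two remaining deg-1 vertices are 9, 10. Add edge {9,10}.

Answer: 1 2
3 8
5 7
6 9
4 8
1 4
1 7
7 9
9 10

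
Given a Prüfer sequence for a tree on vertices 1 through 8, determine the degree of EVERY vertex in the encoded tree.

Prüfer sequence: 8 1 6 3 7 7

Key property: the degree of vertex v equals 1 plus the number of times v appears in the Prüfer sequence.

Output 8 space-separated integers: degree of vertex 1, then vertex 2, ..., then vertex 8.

p_1 = 8: count[8] becomes 1
p_2 = 1: count[1] becomes 1
p_3 = 6: count[6] becomes 1
p_4 = 3: count[3] becomes 1
p_5 = 7: count[7] becomes 1
p_6 = 7: count[7] becomes 2
Degrees (1 + count): deg[1]=1+1=2, deg[2]=1+0=1, deg[3]=1+1=2, deg[4]=1+0=1, deg[5]=1+0=1, deg[6]=1+1=2, deg[7]=1+2=3, deg[8]=1+1=2

Answer: 2 1 2 1 1 2 3 2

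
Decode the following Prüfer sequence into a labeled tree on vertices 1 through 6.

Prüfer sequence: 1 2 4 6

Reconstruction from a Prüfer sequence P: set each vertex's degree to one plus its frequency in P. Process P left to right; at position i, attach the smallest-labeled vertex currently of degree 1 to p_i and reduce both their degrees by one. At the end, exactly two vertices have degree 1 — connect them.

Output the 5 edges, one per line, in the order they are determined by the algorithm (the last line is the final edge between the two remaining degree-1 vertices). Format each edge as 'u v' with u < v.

Answer: 1 3
1 2
2 4
4 6
5 6

Derivation:
Initial degrees: {1:2, 2:2, 3:1, 4:2, 5:1, 6:2}
Step 1: smallest deg-1 vertex = 3, p_1 = 1. Add edge {1,3}. Now deg[3]=0, deg[1]=1.
Step 2: smallest deg-1 vertex = 1, p_2 = 2. Add edge {1,2}. Now deg[1]=0, deg[2]=1.
Step 3: smallest deg-1 vertex = 2, p_3 = 4. Add edge {2,4}. Now deg[2]=0, deg[4]=1.
Step 4: smallest deg-1 vertex = 4, p_4 = 6. Add edge {4,6}. Now deg[4]=0, deg[6]=1.
Final: two remaining deg-1 vertices are 5, 6. Add edge {5,6}.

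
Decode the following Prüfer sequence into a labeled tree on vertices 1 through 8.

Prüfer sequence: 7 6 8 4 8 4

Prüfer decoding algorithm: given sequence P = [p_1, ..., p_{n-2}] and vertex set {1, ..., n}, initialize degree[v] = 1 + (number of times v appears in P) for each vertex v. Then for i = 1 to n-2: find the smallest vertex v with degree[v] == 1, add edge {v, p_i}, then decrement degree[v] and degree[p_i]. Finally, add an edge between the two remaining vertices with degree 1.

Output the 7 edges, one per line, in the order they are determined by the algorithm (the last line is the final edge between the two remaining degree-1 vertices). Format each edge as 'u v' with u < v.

Initial degrees: {1:1, 2:1, 3:1, 4:3, 5:1, 6:2, 7:2, 8:3}
Step 1: smallest deg-1 vertex = 1, p_1 = 7. Add edge {1,7}. Now deg[1]=0, deg[7]=1.
Step 2: smallest deg-1 vertex = 2, p_2 = 6. Add edge {2,6}. Now deg[2]=0, deg[6]=1.
Step 3: smallest deg-1 vertex = 3, p_3 = 8. Add edge {3,8}. Now deg[3]=0, deg[8]=2.
Step 4: smallest deg-1 vertex = 5, p_4 = 4. Add edge {4,5}. Now deg[5]=0, deg[4]=2.
Step 5: smallest deg-1 vertex = 6, p_5 = 8. Add edge {6,8}. Now deg[6]=0, deg[8]=1.
Step 6: smallest deg-1 vertex = 7, p_6 = 4. Add edge {4,7}. Now deg[7]=0, deg[4]=1.
Final: two remaining deg-1 vertices are 4, 8. Add edge {4,8}.

Answer: 1 7
2 6
3 8
4 5
6 8
4 7
4 8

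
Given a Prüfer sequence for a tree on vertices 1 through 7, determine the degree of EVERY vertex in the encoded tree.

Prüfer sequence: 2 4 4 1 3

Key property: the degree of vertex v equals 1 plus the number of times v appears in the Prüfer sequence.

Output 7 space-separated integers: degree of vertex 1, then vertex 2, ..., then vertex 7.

Answer: 2 2 2 3 1 1 1

Derivation:
p_1 = 2: count[2] becomes 1
p_2 = 4: count[4] becomes 1
p_3 = 4: count[4] becomes 2
p_4 = 1: count[1] becomes 1
p_5 = 3: count[3] becomes 1
Degrees (1 + count): deg[1]=1+1=2, deg[2]=1+1=2, deg[3]=1+1=2, deg[4]=1+2=3, deg[5]=1+0=1, deg[6]=1+0=1, deg[7]=1+0=1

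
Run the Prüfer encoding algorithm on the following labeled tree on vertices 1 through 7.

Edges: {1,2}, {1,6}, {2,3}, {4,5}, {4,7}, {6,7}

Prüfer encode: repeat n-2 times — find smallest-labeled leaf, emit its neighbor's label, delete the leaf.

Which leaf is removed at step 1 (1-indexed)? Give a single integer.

Step 1: current leaves = {3,5}. Remove leaf 3 (neighbor: 2).

Answer: 3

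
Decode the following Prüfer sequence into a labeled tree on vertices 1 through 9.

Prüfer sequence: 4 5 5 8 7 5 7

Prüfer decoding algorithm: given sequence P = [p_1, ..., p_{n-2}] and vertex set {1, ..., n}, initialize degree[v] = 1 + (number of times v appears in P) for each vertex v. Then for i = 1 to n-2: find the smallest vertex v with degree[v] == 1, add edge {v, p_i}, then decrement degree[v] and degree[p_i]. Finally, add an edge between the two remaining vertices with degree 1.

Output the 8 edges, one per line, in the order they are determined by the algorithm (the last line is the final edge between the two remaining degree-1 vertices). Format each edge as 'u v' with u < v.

Initial degrees: {1:1, 2:1, 3:1, 4:2, 5:4, 6:1, 7:3, 8:2, 9:1}
Step 1: smallest deg-1 vertex = 1, p_1 = 4. Add edge {1,4}. Now deg[1]=0, deg[4]=1.
Step 2: smallest deg-1 vertex = 2, p_2 = 5. Add edge {2,5}. Now deg[2]=0, deg[5]=3.
Step 3: smallest deg-1 vertex = 3, p_3 = 5. Add edge {3,5}. Now deg[3]=0, deg[5]=2.
Step 4: smallest deg-1 vertex = 4, p_4 = 8. Add edge {4,8}. Now deg[4]=0, deg[8]=1.
Step 5: smallest deg-1 vertex = 6, p_5 = 7. Add edge {6,7}. Now deg[6]=0, deg[7]=2.
Step 6: smallest deg-1 vertex = 8, p_6 = 5. Add edge {5,8}. Now deg[8]=0, deg[5]=1.
Step 7: smallest deg-1 vertex = 5, p_7 = 7. Add edge {5,7}. Now deg[5]=0, deg[7]=1.
Final: two remaining deg-1 vertices are 7, 9. Add edge {7,9}.

Answer: 1 4
2 5
3 5
4 8
6 7
5 8
5 7
7 9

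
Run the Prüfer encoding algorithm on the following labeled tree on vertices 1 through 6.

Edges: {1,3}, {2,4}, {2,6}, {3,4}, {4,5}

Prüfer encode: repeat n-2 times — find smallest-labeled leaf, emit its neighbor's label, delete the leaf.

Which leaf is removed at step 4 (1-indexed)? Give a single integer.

Answer: 4

Derivation:
Step 1: current leaves = {1,5,6}. Remove leaf 1 (neighbor: 3).
Step 2: current leaves = {3,5,6}. Remove leaf 3 (neighbor: 4).
Step 3: current leaves = {5,6}. Remove leaf 5 (neighbor: 4).
Step 4: current leaves = {4,6}. Remove leaf 4 (neighbor: 2).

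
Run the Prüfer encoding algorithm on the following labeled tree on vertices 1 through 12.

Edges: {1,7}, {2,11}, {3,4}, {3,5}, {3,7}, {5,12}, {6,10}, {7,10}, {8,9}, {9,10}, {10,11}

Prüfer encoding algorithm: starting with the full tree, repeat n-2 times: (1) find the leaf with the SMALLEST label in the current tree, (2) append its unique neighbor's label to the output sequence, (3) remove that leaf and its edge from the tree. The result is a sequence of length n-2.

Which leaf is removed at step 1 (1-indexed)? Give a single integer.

Step 1: current leaves = {1,2,4,6,8,12}. Remove leaf 1 (neighbor: 7).

Answer: 1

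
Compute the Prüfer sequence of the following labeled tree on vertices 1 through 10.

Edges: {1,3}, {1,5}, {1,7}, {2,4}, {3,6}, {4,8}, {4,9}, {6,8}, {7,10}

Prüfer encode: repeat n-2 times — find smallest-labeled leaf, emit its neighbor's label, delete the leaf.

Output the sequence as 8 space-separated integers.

Answer: 4 1 4 8 6 3 1 7

Derivation:
Step 1: leaves = {2,5,9,10}. Remove smallest leaf 2, emit neighbor 4.
Step 2: leaves = {5,9,10}. Remove smallest leaf 5, emit neighbor 1.
Step 3: leaves = {9,10}. Remove smallest leaf 9, emit neighbor 4.
Step 4: leaves = {4,10}. Remove smallest leaf 4, emit neighbor 8.
Step 5: leaves = {8,10}. Remove smallest leaf 8, emit neighbor 6.
Step 6: leaves = {6,10}. Remove smallest leaf 6, emit neighbor 3.
Step 7: leaves = {3,10}. Remove smallest leaf 3, emit neighbor 1.
Step 8: leaves = {1,10}. Remove smallest leaf 1, emit neighbor 7.
Done: 2 vertices remain (7, 10). Sequence = [4 1 4 8 6 3 1 7]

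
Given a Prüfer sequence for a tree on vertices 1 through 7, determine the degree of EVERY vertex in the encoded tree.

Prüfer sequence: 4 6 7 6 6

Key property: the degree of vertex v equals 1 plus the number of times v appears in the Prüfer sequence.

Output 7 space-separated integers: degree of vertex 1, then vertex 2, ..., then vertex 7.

p_1 = 4: count[4] becomes 1
p_2 = 6: count[6] becomes 1
p_3 = 7: count[7] becomes 1
p_4 = 6: count[6] becomes 2
p_5 = 6: count[6] becomes 3
Degrees (1 + count): deg[1]=1+0=1, deg[2]=1+0=1, deg[3]=1+0=1, deg[4]=1+1=2, deg[5]=1+0=1, deg[6]=1+3=4, deg[7]=1+1=2

Answer: 1 1 1 2 1 4 2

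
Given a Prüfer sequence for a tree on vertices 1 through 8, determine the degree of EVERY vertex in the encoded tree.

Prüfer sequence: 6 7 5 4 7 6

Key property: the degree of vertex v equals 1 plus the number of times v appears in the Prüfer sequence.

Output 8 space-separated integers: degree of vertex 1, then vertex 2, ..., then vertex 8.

p_1 = 6: count[6] becomes 1
p_2 = 7: count[7] becomes 1
p_3 = 5: count[5] becomes 1
p_4 = 4: count[4] becomes 1
p_5 = 7: count[7] becomes 2
p_6 = 6: count[6] becomes 2
Degrees (1 + count): deg[1]=1+0=1, deg[2]=1+0=1, deg[3]=1+0=1, deg[4]=1+1=2, deg[5]=1+1=2, deg[6]=1+2=3, deg[7]=1+2=3, deg[8]=1+0=1

Answer: 1 1 1 2 2 3 3 1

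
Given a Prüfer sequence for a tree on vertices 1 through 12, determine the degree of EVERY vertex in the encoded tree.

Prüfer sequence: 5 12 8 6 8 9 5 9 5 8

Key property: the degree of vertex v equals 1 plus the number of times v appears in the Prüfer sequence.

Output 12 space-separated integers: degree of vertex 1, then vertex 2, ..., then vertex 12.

p_1 = 5: count[5] becomes 1
p_2 = 12: count[12] becomes 1
p_3 = 8: count[8] becomes 1
p_4 = 6: count[6] becomes 1
p_5 = 8: count[8] becomes 2
p_6 = 9: count[9] becomes 1
p_7 = 5: count[5] becomes 2
p_8 = 9: count[9] becomes 2
p_9 = 5: count[5] becomes 3
p_10 = 8: count[8] becomes 3
Degrees (1 + count): deg[1]=1+0=1, deg[2]=1+0=1, deg[3]=1+0=1, deg[4]=1+0=1, deg[5]=1+3=4, deg[6]=1+1=2, deg[7]=1+0=1, deg[8]=1+3=4, deg[9]=1+2=3, deg[10]=1+0=1, deg[11]=1+0=1, deg[12]=1+1=2

Answer: 1 1 1 1 4 2 1 4 3 1 1 2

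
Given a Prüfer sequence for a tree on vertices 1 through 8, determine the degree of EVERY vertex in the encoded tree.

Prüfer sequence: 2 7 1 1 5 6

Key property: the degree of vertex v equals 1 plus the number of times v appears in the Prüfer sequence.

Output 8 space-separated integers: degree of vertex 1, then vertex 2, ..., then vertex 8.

Answer: 3 2 1 1 2 2 2 1

Derivation:
p_1 = 2: count[2] becomes 1
p_2 = 7: count[7] becomes 1
p_3 = 1: count[1] becomes 1
p_4 = 1: count[1] becomes 2
p_5 = 5: count[5] becomes 1
p_6 = 6: count[6] becomes 1
Degrees (1 + count): deg[1]=1+2=3, deg[2]=1+1=2, deg[3]=1+0=1, deg[4]=1+0=1, deg[5]=1+1=2, deg[6]=1+1=2, deg[7]=1+1=2, deg[8]=1+0=1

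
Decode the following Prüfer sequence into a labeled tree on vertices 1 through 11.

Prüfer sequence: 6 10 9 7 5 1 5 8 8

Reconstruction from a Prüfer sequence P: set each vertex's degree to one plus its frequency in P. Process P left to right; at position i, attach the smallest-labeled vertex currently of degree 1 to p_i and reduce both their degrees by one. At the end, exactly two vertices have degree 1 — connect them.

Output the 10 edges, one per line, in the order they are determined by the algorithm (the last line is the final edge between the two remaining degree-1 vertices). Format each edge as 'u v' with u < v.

Answer: 2 6
3 10
4 9
6 7
5 7
1 9
1 5
5 8
8 10
8 11

Derivation:
Initial degrees: {1:2, 2:1, 3:1, 4:1, 5:3, 6:2, 7:2, 8:3, 9:2, 10:2, 11:1}
Step 1: smallest deg-1 vertex = 2, p_1 = 6. Add edge {2,6}. Now deg[2]=0, deg[6]=1.
Step 2: smallest deg-1 vertex = 3, p_2 = 10. Add edge {3,10}. Now deg[3]=0, deg[10]=1.
Step 3: smallest deg-1 vertex = 4, p_3 = 9. Add edge {4,9}. Now deg[4]=0, deg[9]=1.
Step 4: smallest deg-1 vertex = 6, p_4 = 7. Add edge {6,7}. Now deg[6]=0, deg[7]=1.
Step 5: smallest deg-1 vertex = 7, p_5 = 5. Add edge {5,7}. Now deg[7]=0, deg[5]=2.
Step 6: smallest deg-1 vertex = 9, p_6 = 1. Add edge {1,9}. Now deg[9]=0, deg[1]=1.
Step 7: smallest deg-1 vertex = 1, p_7 = 5. Add edge {1,5}. Now deg[1]=0, deg[5]=1.
Step 8: smallest deg-1 vertex = 5, p_8 = 8. Add edge {5,8}. Now deg[5]=0, deg[8]=2.
Step 9: smallest deg-1 vertex = 10, p_9 = 8. Add edge {8,10}. Now deg[10]=0, deg[8]=1.
Final: two remaining deg-1 vertices are 8, 11. Add edge {8,11}.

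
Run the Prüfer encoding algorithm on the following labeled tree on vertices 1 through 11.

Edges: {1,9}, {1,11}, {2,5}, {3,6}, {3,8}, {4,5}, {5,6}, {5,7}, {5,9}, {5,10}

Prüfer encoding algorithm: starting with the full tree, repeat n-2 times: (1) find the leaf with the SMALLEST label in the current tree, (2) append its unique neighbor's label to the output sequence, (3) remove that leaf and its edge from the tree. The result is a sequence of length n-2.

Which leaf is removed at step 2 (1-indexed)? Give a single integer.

Step 1: current leaves = {2,4,7,8,10,11}. Remove leaf 2 (neighbor: 5).
Step 2: current leaves = {4,7,8,10,11}. Remove leaf 4 (neighbor: 5).

Answer: 4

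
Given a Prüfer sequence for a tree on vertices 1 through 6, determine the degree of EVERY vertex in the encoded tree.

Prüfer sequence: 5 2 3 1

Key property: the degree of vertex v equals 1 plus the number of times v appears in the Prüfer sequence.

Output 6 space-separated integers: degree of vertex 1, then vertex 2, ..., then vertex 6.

Answer: 2 2 2 1 2 1

Derivation:
p_1 = 5: count[5] becomes 1
p_2 = 2: count[2] becomes 1
p_3 = 3: count[3] becomes 1
p_4 = 1: count[1] becomes 1
Degrees (1 + count): deg[1]=1+1=2, deg[2]=1+1=2, deg[3]=1+1=2, deg[4]=1+0=1, deg[5]=1+1=2, deg[6]=1+0=1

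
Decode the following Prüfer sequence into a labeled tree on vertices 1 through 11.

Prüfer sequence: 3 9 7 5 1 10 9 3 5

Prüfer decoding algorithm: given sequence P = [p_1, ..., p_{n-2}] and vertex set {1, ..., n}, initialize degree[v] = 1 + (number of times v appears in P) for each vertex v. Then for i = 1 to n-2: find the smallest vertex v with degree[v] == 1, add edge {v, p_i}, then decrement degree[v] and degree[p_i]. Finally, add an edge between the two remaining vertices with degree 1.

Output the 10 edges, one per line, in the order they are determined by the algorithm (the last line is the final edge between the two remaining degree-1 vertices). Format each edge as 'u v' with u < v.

Initial degrees: {1:2, 2:1, 3:3, 4:1, 5:3, 6:1, 7:2, 8:1, 9:3, 10:2, 11:1}
Step 1: smallest deg-1 vertex = 2, p_1 = 3. Add edge {2,3}. Now deg[2]=0, deg[3]=2.
Step 2: smallest deg-1 vertex = 4, p_2 = 9. Add edge {4,9}. Now deg[4]=0, deg[9]=2.
Step 3: smallest deg-1 vertex = 6, p_3 = 7. Add edge {6,7}. Now deg[6]=0, deg[7]=1.
Step 4: smallest deg-1 vertex = 7, p_4 = 5. Add edge {5,7}. Now deg[7]=0, deg[5]=2.
Step 5: smallest deg-1 vertex = 8, p_5 = 1. Add edge {1,8}. Now deg[8]=0, deg[1]=1.
Step 6: smallest deg-1 vertex = 1, p_6 = 10. Add edge {1,10}. Now deg[1]=0, deg[10]=1.
Step 7: smallest deg-1 vertex = 10, p_7 = 9. Add edge {9,10}. Now deg[10]=0, deg[9]=1.
Step 8: smallest deg-1 vertex = 9, p_8 = 3. Add edge {3,9}. Now deg[9]=0, deg[3]=1.
Step 9: smallest deg-1 vertex = 3, p_9 = 5. Add edge {3,5}. Now deg[3]=0, deg[5]=1.
Final: two remaining deg-1 vertices are 5, 11. Add edge {5,11}.

Answer: 2 3
4 9
6 7
5 7
1 8
1 10
9 10
3 9
3 5
5 11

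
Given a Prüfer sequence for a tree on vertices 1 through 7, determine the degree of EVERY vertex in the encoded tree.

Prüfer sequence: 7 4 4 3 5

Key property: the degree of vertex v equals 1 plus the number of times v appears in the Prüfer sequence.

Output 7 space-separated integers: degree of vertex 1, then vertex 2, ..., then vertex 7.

p_1 = 7: count[7] becomes 1
p_2 = 4: count[4] becomes 1
p_3 = 4: count[4] becomes 2
p_4 = 3: count[3] becomes 1
p_5 = 5: count[5] becomes 1
Degrees (1 + count): deg[1]=1+0=1, deg[2]=1+0=1, deg[3]=1+1=2, deg[4]=1+2=3, deg[5]=1+1=2, deg[6]=1+0=1, deg[7]=1+1=2

Answer: 1 1 2 3 2 1 2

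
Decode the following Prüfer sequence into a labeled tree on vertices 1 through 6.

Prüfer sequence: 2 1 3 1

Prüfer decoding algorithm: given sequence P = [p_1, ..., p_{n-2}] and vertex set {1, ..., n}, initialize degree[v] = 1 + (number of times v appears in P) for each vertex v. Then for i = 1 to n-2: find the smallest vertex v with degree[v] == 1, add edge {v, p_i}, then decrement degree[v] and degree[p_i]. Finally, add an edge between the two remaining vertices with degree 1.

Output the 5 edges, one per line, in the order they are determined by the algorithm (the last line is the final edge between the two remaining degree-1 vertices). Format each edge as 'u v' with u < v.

Initial degrees: {1:3, 2:2, 3:2, 4:1, 5:1, 6:1}
Step 1: smallest deg-1 vertex = 4, p_1 = 2. Add edge {2,4}. Now deg[4]=0, deg[2]=1.
Step 2: smallest deg-1 vertex = 2, p_2 = 1. Add edge {1,2}. Now deg[2]=0, deg[1]=2.
Step 3: smallest deg-1 vertex = 5, p_3 = 3. Add edge {3,5}. Now deg[5]=0, deg[3]=1.
Step 4: smallest deg-1 vertex = 3, p_4 = 1. Add edge {1,3}. Now deg[3]=0, deg[1]=1.
Final: two remaining deg-1 vertices are 1, 6. Add edge {1,6}.

Answer: 2 4
1 2
3 5
1 3
1 6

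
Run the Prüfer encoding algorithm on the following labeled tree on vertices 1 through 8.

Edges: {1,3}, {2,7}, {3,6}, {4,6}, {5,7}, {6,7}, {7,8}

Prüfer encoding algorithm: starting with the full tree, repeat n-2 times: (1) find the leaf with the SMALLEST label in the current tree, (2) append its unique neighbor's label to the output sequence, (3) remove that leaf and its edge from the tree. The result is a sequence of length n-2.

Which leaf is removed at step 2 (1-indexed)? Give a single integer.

Answer: 2

Derivation:
Step 1: current leaves = {1,2,4,5,8}. Remove leaf 1 (neighbor: 3).
Step 2: current leaves = {2,3,4,5,8}. Remove leaf 2 (neighbor: 7).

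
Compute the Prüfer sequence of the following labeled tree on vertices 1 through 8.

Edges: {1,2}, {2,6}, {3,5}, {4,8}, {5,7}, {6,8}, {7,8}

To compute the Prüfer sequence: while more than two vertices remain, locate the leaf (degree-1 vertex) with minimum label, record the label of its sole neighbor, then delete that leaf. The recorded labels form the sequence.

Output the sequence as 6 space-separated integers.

Answer: 2 6 5 8 7 8

Derivation:
Step 1: leaves = {1,3,4}. Remove smallest leaf 1, emit neighbor 2.
Step 2: leaves = {2,3,4}. Remove smallest leaf 2, emit neighbor 6.
Step 3: leaves = {3,4,6}. Remove smallest leaf 3, emit neighbor 5.
Step 4: leaves = {4,5,6}. Remove smallest leaf 4, emit neighbor 8.
Step 5: leaves = {5,6}. Remove smallest leaf 5, emit neighbor 7.
Step 6: leaves = {6,7}. Remove smallest leaf 6, emit neighbor 8.
Done: 2 vertices remain (7, 8). Sequence = [2 6 5 8 7 8]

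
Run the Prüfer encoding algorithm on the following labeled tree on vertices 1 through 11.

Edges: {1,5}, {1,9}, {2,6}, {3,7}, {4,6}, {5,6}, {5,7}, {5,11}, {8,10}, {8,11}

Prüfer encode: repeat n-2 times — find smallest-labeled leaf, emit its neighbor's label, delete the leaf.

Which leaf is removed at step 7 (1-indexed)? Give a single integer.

Step 1: current leaves = {2,3,4,9,10}. Remove leaf 2 (neighbor: 6).
Step 2: current leaves = {3,4,9,10}. Remove leaf 3 (neighbor: 7).
Step 3: current leaves = {4,7,9,10}. Remove leaf 4 (neighbor: 6).
Step 4: current leaves = {6,7,9,10}. Remove leaf 6 (neighbor: 5).
Step 5: current leaves = {7,9,10}. Remove leaf 7 (neighbor: 5).
Step 6: current leaves = {9,10}. Remove leaf 9 (neighbor: 1).
Step 7: current leaves = {1,10}. Remove leaf 1 (neighbor: 5).

Answer: 1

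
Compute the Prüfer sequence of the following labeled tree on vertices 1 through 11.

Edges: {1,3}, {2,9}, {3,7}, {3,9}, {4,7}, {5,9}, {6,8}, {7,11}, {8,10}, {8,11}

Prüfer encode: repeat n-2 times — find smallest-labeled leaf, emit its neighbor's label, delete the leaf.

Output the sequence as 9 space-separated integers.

Answer: 3 9 7 9 8 3 7 11 8

Derivation:
Step 1: leaves = {1,2,4,5,6,10}. Remove smallest leaf 1, emit neighbor 3.
Step 2: leaves = {2,4,5,6,10}. Remove smallest leaf 2, emit neighbor 9.
Step 3: leaves = {4,5,6,10}. Remove smallest leaf 4, emit neighbor 7.
Step 4: leaves = {5,6,10}. Remove smallest leaf 5, emit neighbor 9.
Step 5: leaves = {6,9,10}. Remove smallest leaf 6, emit neighbor 8.
Step 6: leaves = {9,10}. Remove smallest leaf 9, emit neighbor 3.
Step 7: leaves = {3,10}. Remove smallest leaf 3, emit neighbor 7.
Step 8: leaves = {7,10}. Remove smallest leaf 7, emit neighbor 11.
Step 9: leaves = {10,11}. Remove smallest leaf 10, emit neighbor 8.
Done: 2 vertices remain (8, 11). Sequence = [3 9 7 9 8 3 7 11 8]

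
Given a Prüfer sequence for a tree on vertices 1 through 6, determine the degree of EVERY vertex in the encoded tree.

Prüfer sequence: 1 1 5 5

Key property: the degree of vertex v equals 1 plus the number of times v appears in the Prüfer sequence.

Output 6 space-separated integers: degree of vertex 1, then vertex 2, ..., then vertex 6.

p_1 = 1: count[1] becomes 1
p_2 = 1: count[1] becomes 2
p_3 = 5: count[5] becomes 1
p_4 = 5: count[5] becomes 2
Degrees (1 + count): deg[1]=1+2=3, deg[2]=1+0=1, deg[3]=1+0=1, deg[4]=1+0=1, deg[5]=1+2=3, deg[6]=1+0=1

Answer: 3 1 1 1 3 1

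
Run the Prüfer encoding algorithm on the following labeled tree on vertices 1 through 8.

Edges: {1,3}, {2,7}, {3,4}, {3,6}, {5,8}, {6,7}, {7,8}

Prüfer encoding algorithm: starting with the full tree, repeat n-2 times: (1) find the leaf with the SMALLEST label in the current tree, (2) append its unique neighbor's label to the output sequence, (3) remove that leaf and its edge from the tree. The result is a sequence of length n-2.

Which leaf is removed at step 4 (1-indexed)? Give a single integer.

Answer: 3

Derivation:
Step 1: current leaves = {1,2,4,5}. Remove leaf 1 (neighbor: 3).
Step 2: current leaves = {2,4,5}. Remove leaf 2 (neighbor: 7).
Step 3: current leaves = {4,5}. Remove leaf 4 (neighbor: 3).
Step 4: current leaves = {3,5}. Remove leaf 3 (neighbor: 6).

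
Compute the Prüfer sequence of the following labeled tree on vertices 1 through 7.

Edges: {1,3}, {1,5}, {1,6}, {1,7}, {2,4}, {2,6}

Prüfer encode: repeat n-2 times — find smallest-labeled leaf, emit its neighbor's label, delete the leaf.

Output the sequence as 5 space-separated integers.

Answer: 1 2 6 1 1

Derivation:
Step 1: leaves = {3,4,5,7}. Remove smallest leaf 3, emit neighbor 1.
Step 2: leaves = {4,5,7}. Remove smallest leaf 4, emit neighbor 2.
Step 3: leaves = {2,5,7}. Remove smallest leaf 2, emit neighbor 6.
Step 4: leaves = {5,6,7}. Remove smallest leaf 5, emit neighbor 1.
Step 5: leaves = {6,7}. Remove smallest leaf 6, emit neighbor 1.
Done: 2 vertices remain (1, 7). Sequence = [1 2 6 1 1]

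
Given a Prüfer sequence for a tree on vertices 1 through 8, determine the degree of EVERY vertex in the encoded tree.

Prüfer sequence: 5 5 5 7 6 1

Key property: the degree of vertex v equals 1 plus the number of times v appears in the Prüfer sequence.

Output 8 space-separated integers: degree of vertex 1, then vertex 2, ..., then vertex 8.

p_1 = 5: count[5] becomes 1
p_2 = 5: count[5] becomes 2
p_3 = 5: count[5] becomes 3
p_4 = 7: count[7] becomes 1
p_5 = 6: count[6] becomes 1
p_6 = 1: count[1] becomes 1
Degrees (1 + count): deg[1]=1+1=2, deg[2]=1+0=1, deg[3]=1+0=1, deg[4]=1+0=1, deg[5]=1+3=4, deg[6]=1+1=2, deg[7]=1+1=2, deg[8]=1+0=1

Answer: 2 1 1 1 4 2 2 1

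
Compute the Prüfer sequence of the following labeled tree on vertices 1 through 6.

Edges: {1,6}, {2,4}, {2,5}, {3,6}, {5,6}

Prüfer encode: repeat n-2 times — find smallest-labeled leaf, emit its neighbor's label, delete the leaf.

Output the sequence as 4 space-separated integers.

Answer: 6 6 2 5

Derivation:
Step 1: leaves = {1,3,4}. Remove smallest leaf 1, emit neighbor 6.
Step 2: leaves = {3,4}. Remove smallest leaf 3, emit neighbor 6.
Step 3: leaves = {4,6}. Remove smallest leaf 4, emit neighbor 2.
Step 4: leaves = {2,6}. Remove smallest leaf 2, emit neighbor 5.
Done: 2 vertices remain (5, 6). Sequence = [6 6 2 5]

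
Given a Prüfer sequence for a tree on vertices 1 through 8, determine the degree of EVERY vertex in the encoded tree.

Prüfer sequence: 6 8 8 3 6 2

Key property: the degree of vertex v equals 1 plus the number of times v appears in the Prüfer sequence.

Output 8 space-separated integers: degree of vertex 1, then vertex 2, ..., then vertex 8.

p_1 = 6: count[6] becomes 1
p_2 = 8: count[8] becomes 1
p_3 = 8: count[8] becomes 2
p_4 = 3: count[3] becomes 1
p_5 = 6: count[6] becomes 2
p_6 = 2: count[2] becomes 1
Degrees (1 + count): deg[1]=1+0=1, deg[2]=1+1=2, deg[3]=1+1=2, deg[4]=1+0=1, deg[5]=1+0=1, deg[6]=1+2=3, deg[7]=1+0=1, deg[8]=1+2=3

Answer: 1 2 2 1 1 3 1 3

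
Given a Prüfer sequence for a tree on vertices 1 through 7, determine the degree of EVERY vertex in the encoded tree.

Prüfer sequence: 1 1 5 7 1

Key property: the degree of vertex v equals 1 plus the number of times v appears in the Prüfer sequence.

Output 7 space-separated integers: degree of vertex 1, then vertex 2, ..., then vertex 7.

Answer: 4 1 1 1 2 1 2

Derivation:
p_1 = 1: count[1] becomes 1
p_2 = 1: count[1] becomes 2
p_3 = 5: count[5] becomes 1
p_4 = 7: count[7] becomes 1
p_5 = 1: count[1] becomes 3
Degrees (1 + count): deg[1]=1+3=4, deg[2]=1+0=1, deg[3]=1+0=1, deg[4]=1+0=1, deg[5]=1+1=2, deg[6]=1+0=1, deg[7]=1+1=2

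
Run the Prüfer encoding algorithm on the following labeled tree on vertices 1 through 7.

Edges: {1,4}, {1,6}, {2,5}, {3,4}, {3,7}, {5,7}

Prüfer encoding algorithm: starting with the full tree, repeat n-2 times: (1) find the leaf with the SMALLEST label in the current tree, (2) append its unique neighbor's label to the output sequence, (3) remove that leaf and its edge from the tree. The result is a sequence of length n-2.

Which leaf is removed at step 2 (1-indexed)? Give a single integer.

Answer: 5

Derivation:
Step 1: current leaves = {2,6}. Remove leaf 2 (neighbor: 5).
Step 2: current leaves = {5,6}. Remove leaf 5 (neighbor: 7).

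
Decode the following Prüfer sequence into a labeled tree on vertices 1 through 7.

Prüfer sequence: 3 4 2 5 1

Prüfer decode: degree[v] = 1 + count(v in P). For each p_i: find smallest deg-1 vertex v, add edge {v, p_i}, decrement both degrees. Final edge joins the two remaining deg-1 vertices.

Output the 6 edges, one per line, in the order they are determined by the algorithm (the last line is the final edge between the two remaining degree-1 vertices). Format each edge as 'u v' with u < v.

Answer: 3 6
3 4
2 4
2 5
1 5
1 7

Derivation:
Initial degrees: {1:2, 2:2, 3:2, 4:2, 5:2, 6:1, 7:1}
Step 1: smallest deg-1 vertex = 6, p_1 = 3. Add edge {3,6}. Now deg[6]=0, deg[3]=1.
Step 2: smallest deg-1 vertex = 3, p_2 = 4. Add edge {3,4}. Now deg[3]=0, deg[4]=1.
Step 3: smallest deg-1 vertex = 4, p_3 = 2. Add edge {2,4}. Now deg[4]=0, deg[2]=1.
Step 4: smallest deg-1 vertex = 2, p_4 = 5. Add edge {2,5}. Now deg[2]=0, deg[5]=1.
Step 5: smallest deg-1 vertex = 5, p_5 = 1. Add edge {1,5}. Now deg[5]=0, deg[1]=1.
Final: two remaining deg-1 vertices are 1, 7. Add edge {1,7}.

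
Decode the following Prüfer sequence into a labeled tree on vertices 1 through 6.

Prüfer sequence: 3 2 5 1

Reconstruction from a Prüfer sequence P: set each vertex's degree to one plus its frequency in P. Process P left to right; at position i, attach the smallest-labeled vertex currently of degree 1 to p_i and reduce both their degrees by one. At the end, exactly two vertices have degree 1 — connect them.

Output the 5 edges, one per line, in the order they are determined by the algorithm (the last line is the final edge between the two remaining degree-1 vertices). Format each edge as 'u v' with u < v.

Answer: 3 4
2 3
2 5
1 5
1 6

Derivation:
Initial degrees: {1:2, 2:2, 3:2, 4:1, 5:2, 6:1}
Step 1: smallest deg-1 vertex = 4, p_1 = 3. Add edge {3,4}. Now deg[4]=0, deg[3]=1.
Step 2: smallest deg-1 vertex = 3, p_2 = 2. Add edge {2,3}. Now deg[3]=0, deg[2]=1.
Step 3: smallest deg-1 vertex = 2, p_3 = 5. Add edge {2,5}. Now deg[2]=0, deg[5]=1.
Step 4: smallest deg-1 vertex = 5, p_4 = 1. Add edge {1,5}. Now deg[5]=0, deg[1]=1.
Final: two remaining deg-1 vertices are 1, 6. Add edge {1,6}.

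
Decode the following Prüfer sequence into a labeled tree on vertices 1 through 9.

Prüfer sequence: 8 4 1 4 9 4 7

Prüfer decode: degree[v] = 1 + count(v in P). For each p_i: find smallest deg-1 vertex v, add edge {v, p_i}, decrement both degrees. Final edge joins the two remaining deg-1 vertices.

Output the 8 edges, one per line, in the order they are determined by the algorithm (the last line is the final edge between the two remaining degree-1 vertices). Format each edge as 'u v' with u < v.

Answer: 2 8
3 4
1 5
1 4
6 9
4 8
4 7
7 9

Derivation:
Initial degrees: {1:2, 2:1, 3:1, 4:4, 5:1, 6:1, 7:2, 8:2, 9:2}
Step 1: smallest deg-1 vertex = 2, p_1 = 8. Add edge {2,8}. Now deg[2]=0, deg[8]=1.
Step 2: smallest deg-1 vertex = 3, p_2 = 4. Add edge {3,4}. Now deg[3]=0, deg[4]=3.
Step 3: smallest deg-1 vertex = 5, p_3 = 1. Add edge {1,5}. Now deg[5]=0, deg[1]=1.
Step 4: smallest deg-1 vertex = 1, p_4 = 4. Add edge {1,4}. Now deg[1]=0, deg[4]=2.
Step 5: smallest deg-1 vertex = 6, p_5 = 9. Add edge {6,9}. Now deg[6]=0, deg[9]=1.
Step 6: smallest deg-1 vertex = 8, p_6 = 4. Add edge {4,8}. Now deg[8]=0, deg[4]=1.
Step 7: smallest deg-1 vertex = 4, p_7 = 7. Add edge {4,7}. Now deg[4]=0, deg[7]=1.
Final: two remaining deg-1 vertices are 7, 9. Add edge {7,9}.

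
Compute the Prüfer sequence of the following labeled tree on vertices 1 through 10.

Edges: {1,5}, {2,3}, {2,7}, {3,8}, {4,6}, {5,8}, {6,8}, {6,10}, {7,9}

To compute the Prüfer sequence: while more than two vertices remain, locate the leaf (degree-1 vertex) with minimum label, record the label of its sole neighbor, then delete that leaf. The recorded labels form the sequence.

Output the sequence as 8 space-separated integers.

Step 1: leaves = {1,4,9,10}. Remove smallest leaf 1, emit neighbor 5.
Step 2: leaves = {4,5,9,10}. Remove smallest leaf 4, emit neighbor 6.
Step 3: leaves = {5,9,10}. Remove smallest leaf 5, emit neighbor 8.
Step 4: leaves = {9,10}. Remove smallest leaf 9, emit neighbor 7.
Step 5: leaves = {7,10}. Remove smallest leaf 7, emit neighbor 2.
Step 6: leaves = {2,10}. Remove smallest leaf 2, emit neighbor 3.
Step 7: leaves = {3,10}. Remove smallest leaf 3, emit neighbor 8.
Step 8: leaves = {8,10}. Remove smallest leaf 8, emit neighbor 6.
Done: 2 vertices remain (6, 10). Sequence = [5 6 8 7 2 3 8 6]

Answer: 5 6 8 7 2 3 8 6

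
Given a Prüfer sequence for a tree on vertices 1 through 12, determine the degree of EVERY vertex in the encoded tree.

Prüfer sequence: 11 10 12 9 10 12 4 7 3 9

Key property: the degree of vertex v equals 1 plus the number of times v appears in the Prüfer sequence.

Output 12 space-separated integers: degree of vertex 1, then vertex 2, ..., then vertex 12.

p_1 = 11: count[11] becomes 1
p_2 = 10: count[10] becomes 1
p_3 = 12: count[12] becomes 1
p_4 = 9: count[9] becomes 1
p_5 = 10: count[10] becomes 2
p_6 = 12: count[12] becomes 2
p_7 = 4: count[4] becomes 1
p_8 = 7: count[7] becomes 1
p_9 = 3: count[3] becomes 1
p_10 = 9: count[9] becomes 2
Degrees (1 + count): deg[1]=1+0=1, deg[2]=1+0=1, deg[3]=1+1=2, deg[4]=1+1=2, deg[5]=1+0=1, deg[6]=1+0=1, deg[7]=1+1=2, deg[8]=1+0=1, deg[9]=1+2=3, deg[10]=1+2=3, deg[11]=1+1=2, deg[12]=1+2=3

Answer: 1 1 2 2 1 1 2 1 3 3 2 3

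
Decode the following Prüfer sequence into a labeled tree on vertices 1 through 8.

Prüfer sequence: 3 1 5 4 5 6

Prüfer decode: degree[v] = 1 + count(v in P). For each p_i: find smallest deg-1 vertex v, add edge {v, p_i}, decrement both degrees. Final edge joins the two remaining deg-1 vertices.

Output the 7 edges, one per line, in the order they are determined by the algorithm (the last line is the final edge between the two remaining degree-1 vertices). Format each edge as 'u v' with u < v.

Initial degrees: {1:2, 2:1, 3:2, 4:2, 5:3, 6:2, 7:1, 8:1}
Step 1: smallest deg-1 vertex = 2, p_1 = 3. Add edge {2,3}. Now deg[2]=0, deg[3]=1.
Step 2: smallest deg-1 vertex = 3, p_2 = 1. Add edge {1,3}. Now deg[3]=0, deg[1]=1.
Step 3: smallest deg-1 vertex = 1, p_3 = 5. Add edge {1,5}. Now deg[1]=0, deg[5]=2.
Step 4: smallest deg-1 vertex = 7, p_4 = 4. Add edge {4,7}. Now deg[7]=0, deg[4]=1.
Step 5: smallest deg-1 vertex = 4, p_5 = 5. Add edge {4,5}. Now deg[4]=0, deg[5]=1.
Step 6: smallest deg-1 vertex = 5, p_6 = 6. Add edge {5,6}. Now deg[5]=0, deg[6]=1.
Final: two remaining deg-1 vertices are 6, 8. Add edge {6,8}.

Answer: 2 3
1 3
1 5
4 7
4 5
5 6
6 8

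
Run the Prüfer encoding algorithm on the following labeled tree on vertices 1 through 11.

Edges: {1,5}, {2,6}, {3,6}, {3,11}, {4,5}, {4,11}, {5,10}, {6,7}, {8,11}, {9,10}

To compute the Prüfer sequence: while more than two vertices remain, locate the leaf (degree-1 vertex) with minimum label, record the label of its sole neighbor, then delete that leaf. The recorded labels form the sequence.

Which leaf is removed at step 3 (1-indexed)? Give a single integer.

Answer: 7

Derivation:
Step 1: current leaves = {1,2,7,8,9}. Remove leaf 1 (neighbor: 5).
Step 2: current leaves = {2,7,8,9}. Remove leaf 2 (neighbor: 6).
Step 3: current leaves = {7,8,9}. Remove leaf 7 (neighbor: 6).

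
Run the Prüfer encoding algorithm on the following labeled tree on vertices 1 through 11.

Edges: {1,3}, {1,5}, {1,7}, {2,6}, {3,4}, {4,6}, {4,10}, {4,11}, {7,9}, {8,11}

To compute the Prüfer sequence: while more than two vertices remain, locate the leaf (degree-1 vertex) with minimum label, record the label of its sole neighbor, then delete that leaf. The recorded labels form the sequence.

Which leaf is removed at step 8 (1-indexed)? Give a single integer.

Step 1: current leaves = {2,5,8,9,10}. Remove leaf 2 (neighbor: 6).
Step 2: current leaves = {5,6,8,9,10}. Remove leaf 5 (neighbor: 1).
Step 3: current leaves = {6,8,9,10}. Remove leaf 6 (neighbor: 4).
Step 4: current leaves = {8,9,10}. Remove leaf 8 (neighbor: 11).
Step 5: current leaves = {9,10,11}. Remove leaf 9 (neighbor: 7).
Step 6: current leaves = {7,10,11}. Remove leaf 7 (neighbor: 1).
Step 7: current leaves = {1,10,11}. Remove leaf 1 (neighbor: 3).
Step 8: current leaves = {3,10,11}. Remove leaf 3 (neighbor: 4).

Answer: 3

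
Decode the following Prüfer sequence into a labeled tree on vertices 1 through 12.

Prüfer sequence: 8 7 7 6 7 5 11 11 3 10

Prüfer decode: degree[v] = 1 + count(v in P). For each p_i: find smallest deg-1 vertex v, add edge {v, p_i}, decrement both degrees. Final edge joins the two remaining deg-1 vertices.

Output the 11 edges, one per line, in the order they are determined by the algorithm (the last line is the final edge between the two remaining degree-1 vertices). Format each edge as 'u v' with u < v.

Answer: 1 8
2 7
4 7
6 8
6 7
5 7
5 11
9 11
3 11
3 10
10 12

Derivation:
Initial degrees: {1:1, 2:1, 3:2, 4:1, 5:2, 6:2, 7:4, 8:2, 9:1, 10:2, 11:3, 12:1}
Step 1: smallest deg-1 vertex = 1, p_1 = 8. Add edge {1,8}. Now deg[1]=0, deg[8]=1.
Step 2: smallest deg-1 vertex = 2, p_2 = 7. Add edge {2,7}. Now deg[2]=0, deg[7]=3.
Step 3: smallest deg-1 vertex = 4, p_3 = 7. Add edge {4,7}. Now deg[4]=0, deg[7]=2.
Step 4: smallest deg-1 vertex = 8, p_4 = 6. Add edge {6,8}. Now deg[8]=0, deg[6]=1.
Step 5: smallest deg-1 vertex = 6, p_5 = 7. Add edge {6,7}. Now deg[6]=0, deg[7]=1.
Step 6: smallest deg-1 vertex = 7, p_6 = 5. Add edge {5,7}. Now deg[7]=0, deg[5]=1.
Step 7: smallest deg-1 vertex = 5, p_7 = 11. Add edge {5,11}. Now deg[5]=0, deg[11]=2.
Step 8: smallest deg-1 vertex = 9, p_8 = 11. Add edge {9,11}. Now deg[9]=0, deg[11]=1.
Step 9: smallest deg-1 vertex = 11, p_9 = 3. Add edge {3,11}. Now deg[11]=0, deg[3]=1.
Step 10: smallest deg-1 vertex = 3, p_10 = 10. Add edge {3,10}. Now deg[3]=0, deg[10]=1.
Final: two remaining deg-1 vertices are 10, 12. Add edge {10,12}.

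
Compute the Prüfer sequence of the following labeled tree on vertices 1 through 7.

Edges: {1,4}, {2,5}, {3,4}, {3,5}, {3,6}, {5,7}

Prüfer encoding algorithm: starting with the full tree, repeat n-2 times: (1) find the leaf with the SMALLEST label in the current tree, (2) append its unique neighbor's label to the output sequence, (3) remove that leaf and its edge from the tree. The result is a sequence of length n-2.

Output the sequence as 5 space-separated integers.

Step 1: leaves = {1,2,6,7}. Remove smallest leaf 1, emit neighbor 4.
Step 2: leaves = {2,4,6,7}. Remove smallest leaf 2, emit neighbor 5.
Step 3: leaves = {4,6,7}. Remove smallest leaf 4, emit neighbor 3.
Step 4: leaves = {6,7}. Remove smallest leaf 6, emit neighbor 3.
Step 5: leaves = {3,7}. Remove smallest leaf 3, emit neighbor 5.
Done: 2 vertices remain (5, 7). Sequence = [4 5 3 3 5]

Answer: 4 5 3 3 5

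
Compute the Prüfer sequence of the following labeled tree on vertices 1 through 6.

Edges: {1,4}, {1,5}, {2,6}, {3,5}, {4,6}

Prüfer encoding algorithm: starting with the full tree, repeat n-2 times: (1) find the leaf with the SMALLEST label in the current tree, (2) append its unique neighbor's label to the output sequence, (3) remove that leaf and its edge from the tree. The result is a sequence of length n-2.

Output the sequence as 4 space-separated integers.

Step 1: leaves = {2,3}. Remove smallest leaf 2, emit neighbor 6.
Step 2: leaves = {3,6}. Remove smallest leaf 3, emit neighbor 5.
Step 3: leaves = {5,6}. Remove smallest leaf 5, emit neighbor 1.
Step 4: leaves = {1,6}. Remove smallest leaf 1, emit neighbor 4.
Done: 2 vertices remain (4, 6). Sequence = [6 5 1 4]

Answer: 6 5 1 4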